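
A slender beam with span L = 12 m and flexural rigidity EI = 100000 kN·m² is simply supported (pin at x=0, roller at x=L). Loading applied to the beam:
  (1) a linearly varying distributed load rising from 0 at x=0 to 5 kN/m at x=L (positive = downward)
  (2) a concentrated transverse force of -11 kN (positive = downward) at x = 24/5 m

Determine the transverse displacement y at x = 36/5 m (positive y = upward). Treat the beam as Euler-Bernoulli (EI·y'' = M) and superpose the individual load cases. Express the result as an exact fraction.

y(36/5) = -30276/9765625 m

Load 1 — triangular load w₀=5 kN/m (0→w₀ over full span):
  y_1 = -w₀x(7L⁴-10L²x²+3x⁴)/(360LEI) = -5·(36/5)·(7·12⁴-10·12²·(36/5)²+3·(36/5)⁴)/(360·12·100000) = -63936/9765625 m
Load 2 — point force P=-11 kN at a=24/5 m (b=L-a=36/5):
  y_2 = -Pa(L-x)(2Lx-a²-x²)/(6LEI)  [x>a] = -(-11)·(24/5)·(12-(36/5))·(2·12·(36/5)-(24/5)²-(36/5)²)/(6·12·100000) = 6732/1953125 m
Superposition: y = Σ y_i = -30276/9765625 m ≈ -0.003100 m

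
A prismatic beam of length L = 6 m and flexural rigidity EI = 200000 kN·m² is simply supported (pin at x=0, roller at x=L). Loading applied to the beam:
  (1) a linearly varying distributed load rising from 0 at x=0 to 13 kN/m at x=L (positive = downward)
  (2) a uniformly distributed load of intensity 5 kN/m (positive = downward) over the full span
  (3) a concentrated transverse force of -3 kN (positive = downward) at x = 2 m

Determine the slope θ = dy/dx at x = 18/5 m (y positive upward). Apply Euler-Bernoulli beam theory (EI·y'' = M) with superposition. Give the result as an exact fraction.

θ(18/5) = 47519/375000000 rad

Load 1 — triangular load w₀=13 kN/m (0→w₀ over full span):
  θ_1 = -w₀(7L⁴-30L²x²+15x⁴)/(360LEI) = -13·(7·6⁴-30·6²·(18/5)²+15·(18/5)⁴)/(360·6·200000) = 1131/15625000 rad
Load 2 — uniform load w=5 kN/m over full span:
  θ_2 = -w(L³-6Lx²+4x³)/(24EI) = -5·(6³-6·6·(18/5)²+4·(18/5)³)/(24·200000) = 333/5000000 rad
Load 3 — point force P=-3 kN at a=2 m (b=L-a=4):
  θ_3 = -Pa(2L²-6Lx+3x²+a²)/(6LEI)  [x>a] = -(-3)·2·(2·6²-6·6·(18/5)+3·(18/5)²+2²)/(6·6·200000) = -23/1875000 rad
Superposition: θ = Σ θ_i = 47519/375000000 rad ≈ 0.000127 rad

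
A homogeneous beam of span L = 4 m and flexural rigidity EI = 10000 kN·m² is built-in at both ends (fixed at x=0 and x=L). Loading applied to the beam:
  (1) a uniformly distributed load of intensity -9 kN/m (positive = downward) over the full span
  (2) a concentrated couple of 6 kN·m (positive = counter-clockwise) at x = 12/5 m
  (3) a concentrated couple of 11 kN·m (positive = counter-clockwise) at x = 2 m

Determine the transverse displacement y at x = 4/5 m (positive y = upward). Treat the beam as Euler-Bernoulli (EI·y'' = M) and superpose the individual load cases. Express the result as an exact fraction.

y(4/5) = 2343/15625000 m

Load 1 — uniform load w=-9 kN/m over full span:
  y_1 = -wx²(L-x)²/(24EI) = -(-9)·(4/5)²·(4-(4/5))²/(24·10000) = 96/390625 m
Load 2 — applied couple M₀=6 kN·m at a=12/5 m (b=L-a=8/5):
  y_2 = (R_Ax³/6 - M_Ax²/2)/EI  [x≤a] with R_A=54/25, M_A=48/25 = ((54/25)·(4/5)³/6 - (48/25)·(4/5)²/2)/10000 = -84/1953125 m
Load 3 — applied couple M₀=11 kN·m at a=2 m (b=L-a=2):
  y_3 = (R_Ax³/6 - M_Ax²/2)/EI  [x≤a] with R_A=33/8, M_A=11/4 = ((33/8)·(4/5)³/6 - (11/4)·(4/5)²/2)/10000 = -33/625000 m
Superposition: y = Σ y_i = 2343/15625000 m ≈ 0.000150 m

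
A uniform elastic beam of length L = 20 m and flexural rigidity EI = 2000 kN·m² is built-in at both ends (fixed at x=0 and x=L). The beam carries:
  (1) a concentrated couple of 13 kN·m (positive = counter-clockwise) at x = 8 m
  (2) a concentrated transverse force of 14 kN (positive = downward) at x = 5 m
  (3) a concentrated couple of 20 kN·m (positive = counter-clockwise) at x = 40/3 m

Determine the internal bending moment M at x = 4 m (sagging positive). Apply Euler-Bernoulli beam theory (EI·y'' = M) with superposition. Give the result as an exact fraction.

M(4) = 26177/3000 kN·m

Load 1 — applied couple M₀=13 kN·m at a=8 m (b=L-a=12):
  M_1 = R_Ax - M_A  [x≤a] with R_A=117/125, M_A=39/25 = (117/125)·4 - (39/25) = 273/125 kN·m
Load 2 — point force P=14 kN at a=5 m (b=L-a=15):
  M_2 = Pb²(3a+b)x/L³ - Pab²/L²  [x≤a] = 14·15²·(3·5+15)·4/20³ - 14·5·15²/20² = 63/8 kN·m
Load 3 — applied couple M₀=20 kN·m at a=40/3 m (b=L-a=20/3):
  M_3 = R_Ax - M_A  [x≤a] with R_A=4/3, M_A=20/3 = (4/3)·4 - (20/3) = -4/3 kN·m
Superposition: M = Σ M_i = 26177/3000 kN·m ≈ 8.725667 kN·m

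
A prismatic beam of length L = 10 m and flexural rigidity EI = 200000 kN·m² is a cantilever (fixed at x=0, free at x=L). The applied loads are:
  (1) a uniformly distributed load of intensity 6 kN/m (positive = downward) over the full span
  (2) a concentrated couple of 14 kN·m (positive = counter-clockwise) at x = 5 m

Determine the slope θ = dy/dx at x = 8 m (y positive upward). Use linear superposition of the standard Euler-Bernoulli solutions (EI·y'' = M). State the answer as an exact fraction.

Load 1 — uniform load w=6 kN/m over full span:
  θ_1 = -wx(x²-3Lx+3L²)/(6EI) = -6·8·(8²-3·10·8+3·10²)/(6·200000) = -31/6250 rad
Load 2 — applied couple M₀=14 kN·m at a=5 m (b=L-a=5):
  θ_2 = M₀a/EI  [x>a] = 14·5/200000 = 7/20000 rad
Superposition: θ = Σ θ_i = -461/100000 rad ≈ -0.004610 rad

θ(8) = -461/100000 rad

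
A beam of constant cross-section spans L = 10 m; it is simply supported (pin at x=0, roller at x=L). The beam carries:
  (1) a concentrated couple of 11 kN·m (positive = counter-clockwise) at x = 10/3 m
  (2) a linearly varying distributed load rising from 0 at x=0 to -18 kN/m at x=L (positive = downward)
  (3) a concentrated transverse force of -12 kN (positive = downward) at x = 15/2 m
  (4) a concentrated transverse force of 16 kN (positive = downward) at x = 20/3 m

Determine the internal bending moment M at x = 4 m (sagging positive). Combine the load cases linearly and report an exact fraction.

Load 1 — applied couple M₀=11 kN·m at a=10/3 m (b=L-a=20/3):
  M_1 = M₀x/L - M₀  [x>a] = 11·4/10 - 11 = -33/5 kN·m
Load 2 — triangular load w₀=-18 kN/m (0→w₀ over full span):
  M_2 = w₀Lx/6 - w₀x³/(6L) = (-18)·10·4/6 - (-18)·4³/(6·10) = -504/5 kN·m
Load 3 — point force P=-12 kN at a=15/2 m (b=L-a=5/2):
  M_3 = Pbx/L  [x≤a] = (-12)·(5/2)·4/10 = -12 kN·m
Load 4 — point force P=16 kN at a=20/3 m (b=L-a=10/3):
  M_4 = Pbx/L  [x≤a] = 16·(10/3)·4/10 = 64/3 kN·m
Superposition: M = Σ M_i = -1471/15 kN·m ≈ -98.066667 kN·m

M(4) = -1471/15 kN·m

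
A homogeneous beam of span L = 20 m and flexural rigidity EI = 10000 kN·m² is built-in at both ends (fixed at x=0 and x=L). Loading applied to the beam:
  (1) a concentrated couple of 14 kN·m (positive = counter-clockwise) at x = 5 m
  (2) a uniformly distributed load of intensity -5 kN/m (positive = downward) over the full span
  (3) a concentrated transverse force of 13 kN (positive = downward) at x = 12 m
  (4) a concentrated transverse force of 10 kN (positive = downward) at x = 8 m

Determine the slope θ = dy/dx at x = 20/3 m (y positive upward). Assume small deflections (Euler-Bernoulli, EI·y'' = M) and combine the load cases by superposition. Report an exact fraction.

Load 1 — applied couple M₀=14 kN·m at a=5 m (b=L-a=15):
  θ_1 = (R_Ax²/2 - M_Ax - M₀(x-a))/EI  [x>a] with R_A=63/80, M_A=-21/8 = ((63/80)·(20/3)²/2 - (-21/8)·(20/3) - 14·((20/3)-5))/10000 = 7/6000 rad
Load 2 — uniform load w=-5 kN/m over full span:
  θ_2 = -wx(L-x)(L-2x)/(12EI) = -(-5)·(20/3)·(20-(20/3))·(20-2·(20/3))/(12·10000) = 2/81 rad
Load 3 — point force P=13 kN at a=12 m (b=L-a=8):
  θ_3 = -Pb²x(2aL-(3a+b)x)/(2L³EI)  [x≤a] = -13·8²·(20/3)·(2·12·20-(3·12+8)·(20/3))/(2·20³·10000) = -182/28125 rad
Load 4 — point force P=10 kN at a=8 m (b=L-a=12):
  θ_4 = -Pb²x(2aL-(3a+b)x)/(2L³EI)  [x≤a] = -10·12²·(20/3)·(2·8·20-(3·8+12)·(20/3))/(2·20³·10000) = -3/625 rad
Superposition: θ = Σ θ_i = 59077/4050000 rad ≈ 0.014587 rad

θ(20/3) = 59077/4050000 rad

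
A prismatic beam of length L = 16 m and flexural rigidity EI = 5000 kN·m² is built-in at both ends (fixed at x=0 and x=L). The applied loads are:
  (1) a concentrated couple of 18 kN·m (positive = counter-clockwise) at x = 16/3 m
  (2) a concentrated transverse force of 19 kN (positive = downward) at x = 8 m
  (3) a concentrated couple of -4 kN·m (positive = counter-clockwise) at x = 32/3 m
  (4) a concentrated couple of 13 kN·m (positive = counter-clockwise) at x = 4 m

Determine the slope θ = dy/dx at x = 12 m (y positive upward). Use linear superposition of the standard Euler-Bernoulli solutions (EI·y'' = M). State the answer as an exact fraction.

Load 1 — applied couple M₀=18 kN·m at a=16/3 m (b=L-a=32/3):
  θ_1 = (R_Ax²/2 - M_Ax - M₀(x-a))/EI  [x>a] with R_A=3/2, M_A=0 = ((3/2)·12²/2 - 0·12 - 18·(12-(16/3)))/5000 = -3/1250 rad
Load 2 — point force P=19 kN at a=8 m (b=L-a=8):
  θ_2 = Pa²(L-x)(2bL-(3b+a)(L-x))/(2L³EI)  [x>a] = 19·8²·(16-12)·(2·8·16-(3·8+8)·(16-12))/(2·16³·5000) = 19/1250 rad
Load 3 — applied couple M₀=-4 kN·m at a=32/3 m (b=L-a=16/3):
  θ_3 = (R_Ax²/2 - M_Ax - M₀(x-a))/EI  [x>a] with R_A=-1/3, M_A=-4/3 = ((-1/3)·12²/2 - (-4/3)·12 - (-4)·(12-(32/3)))/5000 = -1/1875 rad
Load 4 — applied couple M₀=13 kN·m at a=4 m (b=L-a=12):
  θ_4 = (R_Ax²/2 - M_Ax - M₀(x-a))/EI  [x>a] with R_A=117/128, M_A=-39/16 = ((117/128)·12²/2 - (-39/16)·12 - 13·(12-4))/5000 = -143/80000 rad
Superposition: θ = Σ θ_i = 503/48000 rad ≈ 0.010479 rad

θ(12) = 503/48000 rad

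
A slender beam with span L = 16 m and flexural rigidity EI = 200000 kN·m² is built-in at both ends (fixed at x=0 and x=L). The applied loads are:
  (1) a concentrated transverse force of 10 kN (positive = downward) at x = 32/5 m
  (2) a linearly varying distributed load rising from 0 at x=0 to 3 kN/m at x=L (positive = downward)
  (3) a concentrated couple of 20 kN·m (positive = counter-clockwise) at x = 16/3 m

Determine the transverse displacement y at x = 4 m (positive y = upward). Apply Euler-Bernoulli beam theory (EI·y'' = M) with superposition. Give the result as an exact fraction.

Load 1 — point force P=10 kN at a=32/5 m (b=L-a=48/5):
  y_1 = -Pb²x²(3aL-(3a+b)x)/(6L³EI)  [x≤a] = -10·(48/5)²·4²·(3·(32/5)·16-(3·(32/5)+(48/5))·4)/(6·16³·200000) = -9/15625 m
Load 2 — triangular load w₀=3 kN/m (0→w₀ over full span):
  y_2 = -w₀x²(L-x)²(x+2L)/(120LEI) = -3·4²·(16-4)²·(4+2·16)/(120·16·200000) = -81/125000 m
Load 3 — applied couple M₀=20 kN·m at a=16/3 m (b=L-a=32/3):
  y_3 = (R_Ax³/6 - M_Ax²/2)/EI  [x≤a] with R_A=5/3, M_A=0 = ((5/3)·4³/6 - 0·4²/2)/200000 = 1/11250 m
Superposition: y = Σ y_i = -1277/1125000 m ≈ -0.001135 m

y(4) = -1277/1125000 m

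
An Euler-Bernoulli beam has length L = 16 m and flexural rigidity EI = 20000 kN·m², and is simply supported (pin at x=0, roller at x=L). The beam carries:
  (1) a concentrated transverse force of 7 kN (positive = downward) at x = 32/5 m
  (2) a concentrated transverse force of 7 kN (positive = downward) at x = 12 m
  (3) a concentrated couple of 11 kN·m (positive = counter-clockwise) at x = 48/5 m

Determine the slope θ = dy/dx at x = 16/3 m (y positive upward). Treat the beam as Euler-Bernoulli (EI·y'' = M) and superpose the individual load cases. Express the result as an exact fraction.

θ(16/3) = -19789/3750000 rad

Load 1 — point force P=7 kN at a=32/5 m (b=L-a=48/5):
  θ_1 = -Pb(L²-b²-3x²)/(6LEI)  [x≤a] = -7·(48/5)·(16²-(48/5)²-3·(16/3)²)/(6·16·20000) = -644/234375 rad
Load 2 — point force P=7 kN at a=12 m (b=L-a=4):
  θ_2 = -Pb(L²-b²-3x²)/(6LEI)  [x≤a] = -7·4·(16²-4²-3·(16/3)²)/(6·16·20000) = -203/90000 rad
Load 3 — applied couple M₀=11 kN·m at a=48/5 m (b=L-a=32/5):
  θ_3 = (M₀x²/(2L)+C₁)/EI  [x≤a] with C₁=M₀(3b²-L²)/(6L)=-1144/75 = (11·(16/3)²/(2·16)+(-1144/75))/20000 = -77/281250 rad
Superposition: θ = Σ θ_i = -19789/3750000 rad ≈ -0.005277 rad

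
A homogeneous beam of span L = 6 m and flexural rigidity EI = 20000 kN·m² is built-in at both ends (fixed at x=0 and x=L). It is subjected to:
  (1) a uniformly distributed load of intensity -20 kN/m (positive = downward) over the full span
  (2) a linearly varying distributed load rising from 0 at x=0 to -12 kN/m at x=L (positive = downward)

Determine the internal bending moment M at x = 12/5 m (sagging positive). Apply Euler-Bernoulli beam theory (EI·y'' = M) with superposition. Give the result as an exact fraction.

M(12/5) = -4164/125 kN·m

Load 1 — uniform load w=-20 kN/m over full span:
  M_1 = wLx/2 - wL²/12 - wx²/2 = (-20)·6·(12/5)/2 - (-20)·6²/12 - (-20)·(12/5)²/2 = -132/5 kN·m
Load 2 — triangular load w₀=-12 kN/m (0→w₀ over full span):
  M_2 = 3w₀Lx/20 - w₀L²/30 - w₀x³/(6L) = 3·(-12)·6·(12/5)/20 - (-12)·6²/30 - (-12)·(12/5)³/(6·6) = -864/125 kN·m
Superposition: M = Σ M_i = -4164/125 kN·m ≈ -33.312000 kN·m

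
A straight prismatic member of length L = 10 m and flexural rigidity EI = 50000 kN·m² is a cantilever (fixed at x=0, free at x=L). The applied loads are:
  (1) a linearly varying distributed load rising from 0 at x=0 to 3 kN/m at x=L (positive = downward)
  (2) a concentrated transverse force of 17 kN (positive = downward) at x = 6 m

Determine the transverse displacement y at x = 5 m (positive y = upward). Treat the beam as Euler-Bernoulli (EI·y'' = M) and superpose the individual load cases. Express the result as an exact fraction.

y(5) = -3583/96000 m

Load 1 — triangular load w₀=3 kN/m (0→w₀ over full span):
  y_1 = (w₀Lx³/12-w₀L²x²/6-w₀x⁵/(120L))/EI = (3·10·5³/12-3·10²·5²/6-3·5⁵/(120·10))/50000 = -121/6400 m
Load 2 — point force P=17 kN at a=6 m (b=L-a=4):
  y_2 = -Px²(3a-x)/(6EI)  [x≤a] = -17·5²·(3·6-5)/(6·50000) = -221/12000 m
Superposition: y = Σ y_i = -3583/96000 m ≈ -0.037323 m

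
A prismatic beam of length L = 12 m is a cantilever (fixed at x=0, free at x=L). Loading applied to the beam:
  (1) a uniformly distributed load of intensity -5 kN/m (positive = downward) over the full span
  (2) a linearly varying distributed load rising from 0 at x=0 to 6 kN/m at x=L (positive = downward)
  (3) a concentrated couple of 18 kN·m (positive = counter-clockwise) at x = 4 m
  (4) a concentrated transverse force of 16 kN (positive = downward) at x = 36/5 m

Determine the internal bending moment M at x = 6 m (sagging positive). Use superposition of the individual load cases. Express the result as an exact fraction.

M(6) = -96/5 kN·m

Load 1 — uniform load w=-5 kN/m over full span:
  M_1 = -w(L-x)²/2 = -(-5)·(12-6)²/2 = 90 kN·m
Load 2 — triangular load w₀=6 kN/m (0→w₀ over full span):
  M_2 = w₀Lx/2 - w₀L²/3 - w₀x³/(6L) = 6·12·6/2 - 6·12²/3 - 6·6³/(6·12) = -90 kN·m
Load 3 — applied couple M₀=18 kN·m at a=4 m (b=L-a=8):
  M_3 = 0  [x>a] = 0 kN·m
Load 4 — point force P=16 kN at a=36/5 m (b=L-a=24/5):
  M_4 = -P(a-x)  [x≤a] = -16·((36/5)-6) = -96/5 kN·m
Superposition: M = Σ M_i = -96/5 kN·m ≈ -19.200000 kN·m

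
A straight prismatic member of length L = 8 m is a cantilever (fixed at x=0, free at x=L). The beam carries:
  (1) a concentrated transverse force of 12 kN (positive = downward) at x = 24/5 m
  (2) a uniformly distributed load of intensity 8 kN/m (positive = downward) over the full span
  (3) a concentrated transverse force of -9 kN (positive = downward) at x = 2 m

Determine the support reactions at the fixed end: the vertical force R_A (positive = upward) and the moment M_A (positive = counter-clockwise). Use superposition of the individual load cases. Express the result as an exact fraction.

Load 1 — point force P=12 kN at a=24/5 m (b=L-a=16/5):
  R_A = P = 12 kN
  M_A = Pa = 12·(24/5) = 288/5 kN·m
Load 2 — uniform load w=8 kN/m over full span:
  R_A = wL = 8·8 = 64 kN
  M_A = wL²/2 = 8·8²/2 = 256 kN·m
Load 3 — point force P=-9 kN at a=2 m (b=L-a=6):
  R_A = P = (-9) = -9 kN
  M_A = Pa = (-9)·2 = -18 kN·m
Superposition: R_A = 67 kN, M_A = 1478/5 kN·m

R_A = 67 kN, M_A = 1478/5 kN·m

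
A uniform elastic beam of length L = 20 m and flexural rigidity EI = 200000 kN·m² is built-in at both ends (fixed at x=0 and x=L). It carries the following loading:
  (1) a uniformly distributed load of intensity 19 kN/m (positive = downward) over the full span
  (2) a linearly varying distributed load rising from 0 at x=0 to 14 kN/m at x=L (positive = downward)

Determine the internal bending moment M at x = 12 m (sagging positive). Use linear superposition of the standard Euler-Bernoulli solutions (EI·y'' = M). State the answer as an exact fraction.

Load 1 — uniform load w=19 kN/m over full span:
  M_1 = wLx/2 - wL²/12 - wx²/2 = 19·20·12/2 - 19·20²/12 - 19·12²/2 = 836/3 kN·m
Load 2 — triangular load w₀=14 kN/m (0→w₀ over full span):
  M_2 = 3w₀Lx/20 - w₀L²/30 - w₀x³/(6L) = 3·14·20·12/20 - 14·20²/30 - 14·12³/(6·20) = 1736/15 kN·m
Superposition: M = Σ M_i = 1972/5 kN·m ≈ 394.400000 kN·m

M(12) = 1972/5 kN·m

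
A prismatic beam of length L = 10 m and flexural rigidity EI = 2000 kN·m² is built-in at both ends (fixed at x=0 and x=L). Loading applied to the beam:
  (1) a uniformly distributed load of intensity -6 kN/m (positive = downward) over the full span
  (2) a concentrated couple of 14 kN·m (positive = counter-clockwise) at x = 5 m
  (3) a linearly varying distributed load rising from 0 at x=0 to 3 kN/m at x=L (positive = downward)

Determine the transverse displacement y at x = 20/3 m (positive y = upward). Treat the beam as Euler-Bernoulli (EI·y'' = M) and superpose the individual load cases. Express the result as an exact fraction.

Load 1 — uniform load w=-6 kN/m over full span:
  y_1 = -wx²(L-x)²/(24EI) = -(-6)·(20/3)²·(10-(20/3))²/(24·2000) = 5/81 m
Load 2 — applied couple M₀=14 kN·m at a=5 m (b=L-a=5):
  y_2 = (R_Ax³/6 - M_Ax²/2 - M₀(x-a)²/2)/EI  [x>a] with R_A=21/10, M_A=7/2 = ((21/10)·(20/3)³/6 - (7/2)·(20/3)²/2 - 14·((20/3)-5)²/2)/2000 = 7/2160 m
Load 3 — triangular load w₀=3 kN/m (0→w₀ over full span):
  y_3 = -w₀x²(L-x)²(x+2L)/(120LEI) = -3·(20/3)²·(10-(20/3))²·((20/3)+2·10)/(120·10·2000) = -4/243 m
Superposition: y = Σ y_i = 943/19440 m ≈ 0.048508 m

y(20/3) = 943/19440 m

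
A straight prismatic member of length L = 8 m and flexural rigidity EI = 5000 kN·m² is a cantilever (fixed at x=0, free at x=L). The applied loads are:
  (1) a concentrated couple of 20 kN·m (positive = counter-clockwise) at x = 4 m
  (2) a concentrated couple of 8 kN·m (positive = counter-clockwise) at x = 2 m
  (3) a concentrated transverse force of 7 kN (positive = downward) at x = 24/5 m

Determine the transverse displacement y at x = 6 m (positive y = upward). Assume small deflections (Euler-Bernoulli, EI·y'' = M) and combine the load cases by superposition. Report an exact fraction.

y(6) = 706/78125 m

Load 1 — applied couple M₀=20 kN·m at a=4 m (b=L-a=4):
  y_1 = M₀a(2x-a)/(2EI)  [x>a] = 20·4·(2·6-4)/(2·5000) = 8/125 m
Load 2 — applied couple M₀=8 kN·m at a=2 m (b=L-a=6):
  y_2 = M₀a(2x-a)/(2EI)  [x>a] = 8·2·(2·6-2)/(2·5000) = 2/125 m
Load 3 — point force P=7 kN at a=24/5 m (b=L-a=16/5):
  y_3 = -Pa²(3x-a)/(6EI)  [x>a] = -7·(24/5)²·(3·6-(24/5))/(6·5000) = -5544/78125 m
Superposition: y = Σ y_i = 706/78125 m ≈ 0.009037 m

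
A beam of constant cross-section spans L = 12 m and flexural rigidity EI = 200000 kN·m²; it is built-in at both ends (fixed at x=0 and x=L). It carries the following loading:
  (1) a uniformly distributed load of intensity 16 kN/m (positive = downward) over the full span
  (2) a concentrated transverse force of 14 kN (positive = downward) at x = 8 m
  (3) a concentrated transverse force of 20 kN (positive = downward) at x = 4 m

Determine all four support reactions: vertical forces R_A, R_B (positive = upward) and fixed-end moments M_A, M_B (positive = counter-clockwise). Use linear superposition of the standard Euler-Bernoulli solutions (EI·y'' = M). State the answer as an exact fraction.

R_A = 1030/9 kN, M_A = 240 kN·m, R_B = 1004/9 kN, M_B = -704/3 kN·m

Load 1 — uniform load w=16 kN/m over full span:
  R_A = wL/2 = 16·12/2 = 96 kN
  M_A = wL²/12 = 16·12²/12 = 192 kN·m
  R_B = wL/2 = 16·12/2 = 96 kN
  M_B = -wL²/12 = -16·12²/12 = -192 kN·m
Load 2 — point force P=14 kN at a=8 m (b=L-a=4):
  R_A = Pb²(3a+b)/L³ = 14·4²·(3·8+4)/12³ = 98/27 kN
  M_A = Pab²/L² = 14·8·4²/12² = 112/9 kN·m
  R_B = Pa²(a+3b)/L³ = 14·8²·(8+3·4)/12³ = 280/27 kN
  M_B = -Pa²b/L² = -14·8²·4/12² = -224/9 kN·m
Load 3 — point force P=20 kN at a=4 m (b=L-a=8):
  R_A = Pb²(3a+b)/L³ = 20·8²·(3·4+8)/12³ = 400/27 kN
  M_A = Pab²/L² = 20·4·8²/12² = 320/9 kN·m
  R_B = Pa²(a+3b)/L³ = 20·4²·(4+3·8)/12³ = 140/27 kN
  M_B = -Pa²b/L² = -20·4²·8/12² = -160/9 kN·m
Superposition: R_A = 1030/9 kN, M_A = 240 kN·m, R_B = 1004/9 kN, M_B = -704/3 kN·m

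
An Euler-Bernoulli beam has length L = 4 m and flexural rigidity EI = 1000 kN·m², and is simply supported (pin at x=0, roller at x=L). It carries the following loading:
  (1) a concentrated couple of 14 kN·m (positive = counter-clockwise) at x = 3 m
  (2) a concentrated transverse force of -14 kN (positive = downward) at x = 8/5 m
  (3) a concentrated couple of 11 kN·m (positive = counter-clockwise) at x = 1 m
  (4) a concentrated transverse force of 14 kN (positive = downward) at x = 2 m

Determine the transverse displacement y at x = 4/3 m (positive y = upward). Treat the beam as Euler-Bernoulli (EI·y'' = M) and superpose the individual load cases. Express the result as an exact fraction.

Load 1 — applied couple M₀=14 kN·m at a=3 m (b=L-a=1):
  y_1 = (M₀x³/(6L)+C₁x)/EI  [x≤a] with C₁=M₀(3b²-L²)/(6L)=-91/12 = (14·(4/3)³/(6·4)+(-91/12)·(4/3))/1000 = -707/81000 m
Load 2 — point force P=-14 kN at a=8/5 m (b=L-a=12/5):
  y_2 = -Pbx(L²-b²-x²)/(6LEI)  [x≤a] = -(-14)·(12/5)·(4/3)·(4²-(12/5)²-(4/3)²)/(6·4·1000) = 6664/421875 m
Load 3 — applied couple M₀=11 kN·m at a=1 m (b=L-a=3):
  y_3 = (M₀x³/(6L)-M₀(x-a)²/2+C₁x)/EI  [x>a] with C₁=M₀(3b²-L²)/(6L)=121/24 = (11·(4/3)³/(6·4)-11·((4/3)-1)²/2+(121/24)·(4/3))/1000 = 583/81000 m
Load 4 — point force P=14 kN at a=2 m (b=L-a=2):
  y_4 = -Pbx(L²-b²-x²)/(6LEI)  [x≤a] = -14·2·(4/3)·(4²-2²-(4/3)²)/(6·4·1000) = -161/10125 m
Superposition: y = Σ y_i = -4141/2531250 m ≈ -0.001636 m

y(4/3) = -4141/2531250 m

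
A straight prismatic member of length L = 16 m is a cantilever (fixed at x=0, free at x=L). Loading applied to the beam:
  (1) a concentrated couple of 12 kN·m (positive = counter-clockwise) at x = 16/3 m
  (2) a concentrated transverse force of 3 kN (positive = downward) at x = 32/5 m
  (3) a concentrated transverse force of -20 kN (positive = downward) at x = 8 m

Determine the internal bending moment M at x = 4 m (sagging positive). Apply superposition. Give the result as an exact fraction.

M(4) = 424/5 kN·m

Load 1 — applied couple M₀=12 kN·m at a=16/3 m (b=L-a=32/3):
  M_1 = M₀  [x≤a] = 12 = 12 kN·m
Load 2 — point force P=3 kN at a=32/5 m (b=L-a=48/5):
  M_2 = -P(a-x)  [x≤a] = -3·((32/5)-4) = -36/5 kN·m
Load 3 — point force P=-20 kN at a=8 m (b=L-a=8):
  M_3 = -P(a-x)  [x≤a] = -(-20)·(8-4) = 80 kN·m
Superposition: M = Σ M_i = 424/5 kN·m ≈ 84.800000 kN·m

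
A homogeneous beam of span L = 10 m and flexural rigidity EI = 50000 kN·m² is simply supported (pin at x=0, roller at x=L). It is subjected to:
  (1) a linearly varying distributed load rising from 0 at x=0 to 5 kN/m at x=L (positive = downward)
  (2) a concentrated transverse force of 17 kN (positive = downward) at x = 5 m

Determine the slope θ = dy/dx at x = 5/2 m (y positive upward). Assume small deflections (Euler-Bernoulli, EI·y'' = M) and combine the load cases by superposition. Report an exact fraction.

θ(5/2) = -13979/4608000 rad

Load 1 — triangular load w₀=5 kN/m (0→w₀ over full span):
  θ_1 = -w₀(7L⁴-30L²x²+15x⁴)/(360LEI) = -5·(7·10⁴-30·10²·(5/2)²+15·(5/2)⁴)/(360·10·50000) = -1327/921600 rad
Load 2 — point force P=17 kN at a=5 m (b=L-a=5):
  θ_2 = -Pb(L²-b²-3x²)/(6LEI)  [x≤a] = -17·5·(10²-5²-3·(5/2)²)/(6·10·50000) = -51/32000 rad
Superposition: θ = Σ θ_i = -13979/4608000 rad ≈ -0.003034 rad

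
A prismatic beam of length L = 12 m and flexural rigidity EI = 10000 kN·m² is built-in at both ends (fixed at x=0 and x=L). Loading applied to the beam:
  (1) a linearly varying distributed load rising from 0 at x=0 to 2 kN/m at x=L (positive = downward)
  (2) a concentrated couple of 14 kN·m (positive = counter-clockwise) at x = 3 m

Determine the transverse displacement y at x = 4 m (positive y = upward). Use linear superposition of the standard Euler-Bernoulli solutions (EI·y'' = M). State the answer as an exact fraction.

Load 1 — triangular load w₀=2 kN/m (0→w₀ over full span):
  y_1 = -w₀x²(L-x)²(x+2L)/(120LEI) = -2·4²·(12-4)²·(4+2·12)/(120·12·10000) = -112/28125 m
Load 2 — applied couple M₀=14 kN·m at a=3 m (b=L-a=9):
  y_2 = (R_Ax³/6 - M_Ax²/2 - M₀(x-a)²/2)/EI  [x>a] with R_A=21/16, M_A=-21/8 = ((21/16)·4³/6 - (-21/8)·4²/2 - 14·(4-3)²/2)/10000 = 7/2500 m
Superposition: y = Σ y_i = -133/112500 m ≈ -0.001182 m

y(4) = -133/112500 m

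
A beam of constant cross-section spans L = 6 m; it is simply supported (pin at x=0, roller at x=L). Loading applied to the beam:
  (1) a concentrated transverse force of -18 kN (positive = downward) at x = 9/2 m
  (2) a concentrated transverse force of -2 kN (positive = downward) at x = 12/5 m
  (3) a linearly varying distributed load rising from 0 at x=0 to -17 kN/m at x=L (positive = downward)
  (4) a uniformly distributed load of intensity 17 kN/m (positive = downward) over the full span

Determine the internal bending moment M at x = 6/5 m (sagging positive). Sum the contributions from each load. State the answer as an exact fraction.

M(6/5) = 2817/125 kN·m

Load 1 — point force P=-18 kN at a=9/2 m (b=L-a=3/2):
  M_1 = Pbx/L  [x≤a] = (-18)·(3/2)·(6/5)/6 = -27/5 kN·m
Load 2 — point force P=-2 kN at a=12/5 m (b=L-a=18/5):
  M_2 = Pbx/L  [x≤a] = (-2)·(18/5)·(6/5)/6 = -36/25 kN·m
Load 3 — triangular load w₀=-17 kN/m (0→w₀ over full span):
  M_3 = w₀Lx/6 - w₀x³/(6L) = (-17)·6·(6/5)/6 - (-17)·(6/5)³/(6·6) = -2448/125 kN·m
Load 4 — uniform load w=17 kN/m over full span:
  M_4 = wx(L-x)/2 = 17·(6/5)·(6-(6/5))/2 = 1224/25 kN·m
Superposition: M = Σ M_i = 2817/125 kN·m ≈ 22.536000 kN·m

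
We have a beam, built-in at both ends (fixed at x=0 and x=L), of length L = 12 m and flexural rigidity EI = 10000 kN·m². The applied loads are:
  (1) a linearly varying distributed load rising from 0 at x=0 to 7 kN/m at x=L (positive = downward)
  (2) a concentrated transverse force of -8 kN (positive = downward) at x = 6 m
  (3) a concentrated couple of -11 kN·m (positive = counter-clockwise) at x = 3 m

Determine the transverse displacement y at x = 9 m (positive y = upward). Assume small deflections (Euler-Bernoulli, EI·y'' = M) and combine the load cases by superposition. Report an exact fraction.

y(9) = -29367/3200000 m

Load 1 — triangular load w₀=7 kN/m (0→w₀ over full span):
  y_1 = -w₀x²(L-x)²(x+2L)/(120LEI) = -7·9²·(12-9)²·(9+2·12)/(120·12·10000) = -18711/1600000 m
Load 2 — point force P=-8 kN at a=6 m (b=L-a=6):
  y_2 = -Pa²(L-x)²(3bL-(3b+a)(L-x))/(6L³EI)  [x>a] = -(-8)·6²·(12-9)²·(3·6·12-(3·6+6)·(12-9))/(6·12³·10000) = 9/2500 m
Load 3 — applied couple M₀=-11 kN·m at a=3 m (b=L-a=9):
  y_3 = (R_Ax³/6 - M_Ax²/2 - M₀(x-a)²/2)/EI  [x>a] with R_A=-33/32, M_A=33/16 = ((-33/32)·9³/6 - (33/16)·9²/2 - (-11)·(9-3)²/2)/10000 = -693/640000 m
Superposition: y = Σ y_i = -29367/3200000 m ≈ -0.009177 m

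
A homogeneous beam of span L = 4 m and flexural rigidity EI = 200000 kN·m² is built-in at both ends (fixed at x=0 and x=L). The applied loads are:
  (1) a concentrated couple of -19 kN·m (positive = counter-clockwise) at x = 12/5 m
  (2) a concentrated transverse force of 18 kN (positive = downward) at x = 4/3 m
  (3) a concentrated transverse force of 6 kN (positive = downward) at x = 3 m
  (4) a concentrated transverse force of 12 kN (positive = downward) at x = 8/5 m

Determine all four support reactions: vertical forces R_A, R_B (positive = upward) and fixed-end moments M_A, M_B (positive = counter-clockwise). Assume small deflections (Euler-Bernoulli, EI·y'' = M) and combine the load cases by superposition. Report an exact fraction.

Load 1 — applied couple M₀=-19 kN·m at a=12/5 m (b=L-a=8/5):
  R_A = 6M₀ab/L³ = 6·(-19)·(12/5)·(8/5)/4³ = -171/25 kN
  M_A = M₀b(2a-b)/L² = (-19)·(8/5)·(2·(12/5)-(8/5))/4² = -152/25 kN·m
  R_B = -6M₀ab/L³ = -6·(-19)·(12/5)·(8/5)/4³ = 171/25 kN
  M_B = M₀a(2b-a)/L² = (-19)·(12/5)·(2·(8/5)-(12/5))/4² = -57/25 kN·m
Load 2 — point force P=18 kN at a=4/3 m (b=L-a=8/3):
  R_A = Pb²(3a+b)/L³ = 18·(8/3)²·(3·(4/3)+(8/3))/4³ = 40/3 kN
  M_A = Pab²/L² = 18·(4/3)·(8/3)²/4² = 32/3 kN·m
  R_B = Pa²(a+3b)/L³ = 18·(4/3)²·((4/3)+3·(8/3))/4³ = 14/3 kN
  M_B = -Pa²b/L² = -18·(4/3)²·(8/3)/4² = -16/3 kN·m
Load 3 — point force P=6 kN at a=3 m (b=L-a=1):
  R_A = Pb²(3a+b)/L³ = 6·1²·(3·3+1)/4³ = 15/16 kN
  M_A = Pab²/L² = 6·3·1²/4² = 9/8 kN·m
  R_B = Pa²(a+3b)/L³ = 6·3²·(3+3·1)/4³ = 81/16 kN
  M_B = -Pa²b/L² = -6·3²·1/4² = -27/8 kN·m
Load 4 — point force P=12 kN at a=8/5 m (b=L-a=12/5):
  R_A = Pb²(3a+b)/L³ = 12·(12/5)²·(3·(8/5)+(12/5))/4³ = 972/125 kN
  M_A = Pab²/L² = 12·(8/5)·(12/5)²/4² = 864/125 kN·m
  R_B = Pa²(a+3b)/L³ = 12·(8/5)²·((8/5)+3·(12/5))/4³ = 528/125 kN
  M_B = -Pa²b/L² = -12·(8/5)²·(12/5)/4² = -576/125 kN·m
Superposition: R_A = 91241/6000 kN, M_A = 37871/3000 kN·m, R_B = 124759/6000 kN, M_B = -46789/3000 kN·m

R_A = 91241/6000 kN, M_A = 37871/3000 kN·m, R_B = 124759/6000 kN, M_B = -46789/3000 kN·m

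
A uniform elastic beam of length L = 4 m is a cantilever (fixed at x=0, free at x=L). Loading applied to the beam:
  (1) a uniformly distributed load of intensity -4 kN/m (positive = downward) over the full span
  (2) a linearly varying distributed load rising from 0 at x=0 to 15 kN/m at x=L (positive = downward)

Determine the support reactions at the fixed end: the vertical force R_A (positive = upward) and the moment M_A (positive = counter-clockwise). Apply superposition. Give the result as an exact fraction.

Load 1 — uniform load w=-4 kN/m over full span:
  R_A = wL = (-4)·4 = -16 kN
  M_A = wL²/2 = (-4)·4²/2 = -32 kN·m
Load 2 — triangular load w₀=15 kN/m (0→w₀ over full span):
  R_A = w₀L/2 = 15·4/2 = 30 kN
  M_A = w₀L²/3 = 15·4²/3 = 80 kN·m
Superposition: R_A = 14 kN, M_A = 48 kN·m

R_A = 14 kN, M_A = 48 kN·m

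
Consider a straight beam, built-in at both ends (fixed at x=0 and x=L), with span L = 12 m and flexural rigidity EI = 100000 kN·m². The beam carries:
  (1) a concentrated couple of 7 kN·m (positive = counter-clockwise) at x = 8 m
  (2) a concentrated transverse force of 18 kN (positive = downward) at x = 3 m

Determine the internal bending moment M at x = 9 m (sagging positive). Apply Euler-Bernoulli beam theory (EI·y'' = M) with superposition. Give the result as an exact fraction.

Load 1 — applied couple M₀=7 kN·m at a=8 m (b=L-a=4):
  M_1 = R_Ax - M_A - M₀  [x>a] with R_A=7/9, M_A=7/3 = (7/9)·9 - (7/3) - 7 = -7/3 kN·m
Load 2 — point force P=18 kN at a=3 m (b=L-a=9):
  M_2 = Pa²(a+3b)(L-x)/L³ - Pa²b/L²  [x>a] = 18·3²·(3+3·9)·(12-9)/12³ - 18·3²·9/12² = -27/16 kN·m
Superposition: M = Σ M_i = -193/48 kN·m ≈ -4.020833 kN·m

M(9) = -193/48 kN·m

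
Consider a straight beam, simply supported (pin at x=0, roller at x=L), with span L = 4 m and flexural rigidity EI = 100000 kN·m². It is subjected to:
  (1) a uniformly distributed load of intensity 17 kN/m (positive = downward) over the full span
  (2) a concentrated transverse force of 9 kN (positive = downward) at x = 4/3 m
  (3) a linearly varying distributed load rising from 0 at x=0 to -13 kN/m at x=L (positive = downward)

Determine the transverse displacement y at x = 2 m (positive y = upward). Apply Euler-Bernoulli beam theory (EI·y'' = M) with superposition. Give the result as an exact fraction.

Load 1 — uniform load w=17 kN/m over full span:
  y_1 = -wx(L³-2Lx²+x³)/(24EI) = -17·2·(4³-2·4·2²+2³)/(24·100000) = -17/30000 m
Load 2 — point force P=9 kN at a=4/3 m (b=L-a=8/3):
  y_2 = -Pa(L-x)(2Lx-a²-x²)/(6LEI)  [x>a] = -9·(4/3)·(4-2)·(2·4·2-(4/3)²-2²)/(6·4·100000) = -23/225000 m
Load 3 — triangular load w₀=-13 kN/m (0→w₀ over full span):
  y_3 = -w₀x(7L⁴-10L²x²+3x⁴)/(360LEI) = -(-13)·2·(7·4⁴-10·4²·2²+3·2⁴)/(360·4·100000) = 13/60000 m
Superposition: y = Σ y_i = -407/900000 m ≈ -0.000452 m

y(2) = -407/900000 m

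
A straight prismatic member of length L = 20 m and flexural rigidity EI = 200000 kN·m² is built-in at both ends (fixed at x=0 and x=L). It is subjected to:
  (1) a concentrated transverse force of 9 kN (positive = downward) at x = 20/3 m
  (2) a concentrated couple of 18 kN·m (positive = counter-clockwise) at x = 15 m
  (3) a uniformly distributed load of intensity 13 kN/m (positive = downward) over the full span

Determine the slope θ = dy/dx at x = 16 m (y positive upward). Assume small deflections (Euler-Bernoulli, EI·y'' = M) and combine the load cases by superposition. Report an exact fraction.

θ(16) = 3331/750000 rad

Load 1 — point force P=9 kN at a=20/3 m (b=L-a=40/3):
  θ_1 = Pa²(L-x)(2bL-(3b+a)(L-x))/(2L³EI)  [x>a] = 9·(20/3)²·(20-16)·(2·(40/3)·20-(3·(40/3)+(20/3))·(20-16))/(2·20³·200000) = 13/75000 rad
Load 2 — applied couple M₀=18 kN·m at a=15 m (b=L-a=5):
  θ_2 = (R_Ax²/2 - M_Ax - M₀(x-a))/EI  [x>a] with R_A=81/80, M_A=45/8 = ((81/80)·16²/2 - (45/8)·16 - 18·(16-15))/200000 = 27/250000 rad
Load 3 — uniform load w=13 kN/m over full span:
  θ_3 = -wx(L-x)(L-2x)/(12EI) = -13·16·(20-16)·(20-2·16)/(12·200000) = 13/3125 rad
Superposition: θ = Σ θ_i = 3331/750000 rad ≈ 0.004441 rad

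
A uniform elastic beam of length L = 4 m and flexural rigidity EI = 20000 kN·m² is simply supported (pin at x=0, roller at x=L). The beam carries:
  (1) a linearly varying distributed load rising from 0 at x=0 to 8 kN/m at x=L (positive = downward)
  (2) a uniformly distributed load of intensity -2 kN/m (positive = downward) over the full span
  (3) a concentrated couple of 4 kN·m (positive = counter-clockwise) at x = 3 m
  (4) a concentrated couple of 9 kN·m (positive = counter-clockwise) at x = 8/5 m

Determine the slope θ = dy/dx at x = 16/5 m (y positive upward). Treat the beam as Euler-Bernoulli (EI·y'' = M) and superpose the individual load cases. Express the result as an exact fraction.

Load 1 — triangular load w₀=8 kN/m (0→w₀ over full span):
  θ_1 = -w₀(7L⁴-30L²x²+15x⁴)/(360LEI) = -8·(7·4⁴-30·4²·(16/5)²+15·(16/5)⁴)/(360·4·20000) = 1514/3515625 rad
Load 2 — uniform load w=-2 kN/m over full span:
  θ_2 = -w(L³-6Lx²+4x³)/(24EI) = -(-2)·(4³-6·4·(16/5)²+4·(16/5)³)/(24·20000) = -33/156250 rad
Load 3 — applied couple M₀=4 kN·m at a=3 m (b=L-a=1):
  θ_3 = (M₀x²/(2L)-M₀(x-a)+C₁)/EI  [x>a] with C₁=M₀(3b²-L²)/(6L)=-13/6 = (4·(16/5)²/(2·4)-4·((16/5)-3)+(-13/6))/20000 = 323/3000000 rad
Load 4 — applied couple M₀=9 kN·m at a=8/5 m (b=L-a=12/5):
  θ_4 = (M₀x²/(2L)-M₀(x-a)+C₁)/EI  [x>a] with C₁=M₀(3b²-L²)/(6L)=12/25 = (9·(16/5)²/(2·4)-9·((16/5)-(8/5))+(12/25))/20000 = -3/25000 rad
Superposition: θ = Σ θ_i = 46601/225000000 rad ≈ 0.000207 rad

θ(16/5) = 46601/225000000 rad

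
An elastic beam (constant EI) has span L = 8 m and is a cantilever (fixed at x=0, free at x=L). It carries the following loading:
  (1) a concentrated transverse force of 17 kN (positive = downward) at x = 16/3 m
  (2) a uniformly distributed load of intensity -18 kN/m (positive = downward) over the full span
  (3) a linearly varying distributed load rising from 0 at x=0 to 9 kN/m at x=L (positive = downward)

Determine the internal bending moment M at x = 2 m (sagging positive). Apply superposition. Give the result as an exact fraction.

M(2) = 875/6 kN·m

Load 1 — point force P=17 kN at a=16/3 m (b=L-a=8/3):
  M_1 = -P(a-x)  [x≤a] = -17·((16/3)-2) = -170/3 kN·m
Load 2 — uniform load w=-18 kN/m over full span:
  M_2 = -w(L-x)²/2 = -(-18)·(8-2)²/2 = 324 kN·m
Load 3 — triangular load w₀=9 kN/m (0→w₀ over full span):
  M_3 = w₀Lx/2 - w₀L²/3 - w₀x³/(6L) = 9·8·2/2 - 9·8²/3 - 9·2³/(6·8) = -243/2 kN·m
Superposition: M = Σ M_i = 875/6 kN·m ≈ 145.833333 kN·m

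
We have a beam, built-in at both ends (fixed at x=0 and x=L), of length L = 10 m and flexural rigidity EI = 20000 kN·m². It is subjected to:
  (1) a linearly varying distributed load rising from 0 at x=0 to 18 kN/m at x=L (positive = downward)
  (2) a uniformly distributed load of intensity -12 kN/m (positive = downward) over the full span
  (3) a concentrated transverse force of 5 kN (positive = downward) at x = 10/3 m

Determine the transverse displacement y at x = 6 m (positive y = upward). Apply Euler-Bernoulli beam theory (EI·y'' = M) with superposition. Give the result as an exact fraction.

y(6) = 6019/2531250 m

Load 1 — triangular load w₀=18 kN/m (0→w₀ over full span):
  y_1 = -w₀x²(L-x)²(x+2L)/(120LEI) = -18·6²·(10-6)²·(6+2·10)/(120·10·20000) = -351/31250 m
Load 2 — uniform load w=-12 kN/m over full span:
  y_2 = -wx²(L-x)²/(24EI) = -(-12)·6²·(10-6)²/(24·20000) = 9/625 m
Load 3 — point force P=5 kN at a=10/3 m (b=L-a=20/3):
  y_3 = -Pa²(L-x)²(3bL-(3b+a)(L-x))/(6L³EI)  [x>a] = -5·(10/3)²·(10-6)²·(3·(20/3)·10-(3·(20/3)+(10/3))·(10-6))/(6·10³·20000) = -8/10125 m
Superposition: y = Σ y_i = 6019/2531250 m ≈ 0.002378 m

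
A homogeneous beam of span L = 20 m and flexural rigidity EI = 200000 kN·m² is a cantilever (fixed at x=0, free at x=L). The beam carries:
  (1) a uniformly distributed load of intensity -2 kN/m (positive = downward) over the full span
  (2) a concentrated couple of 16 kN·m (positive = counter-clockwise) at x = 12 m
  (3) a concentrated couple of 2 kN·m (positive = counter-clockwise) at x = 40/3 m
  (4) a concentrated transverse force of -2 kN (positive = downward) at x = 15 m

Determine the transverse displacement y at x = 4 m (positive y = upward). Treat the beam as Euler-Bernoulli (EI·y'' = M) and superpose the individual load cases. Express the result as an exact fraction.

Load 1 — uniform load w=-2 kN/m over full span:
  y_1 = -wx²(x²-4Lx+6L²)/(24EI) = -(-2)·4²·(4²-4·20·4+6·20²)/(24·200000) = 131/9375 m
Load 2 — applied couple M₀=16 kN·m at a=12 m (b=L-a=8):
  y_2 = M₀x²/(2EI)  [x≤a] = 16·4²/(2·200000) = 2/3125 m
Load 3 — applied couple M₀=2 kN·m at a=40/3 m (b=L-a=20/3):
  y_3 = M₀x²/(2EI)  [x≤a] = 2·4²/(2·200000) = 1/12500 m
Load 4 — point force P=-2 kN at a=15 m (b=L-a=5):
  y_4 = -Px²(3a-x)/(6EI)  [x≤a] = -(-2)·4²·(3·15-4)/(6·200000) = 41/37500 m
Superposition: y = Σ y_i = 148/9375 m ≈ 0.015787 m

y(4) = 148/9375 m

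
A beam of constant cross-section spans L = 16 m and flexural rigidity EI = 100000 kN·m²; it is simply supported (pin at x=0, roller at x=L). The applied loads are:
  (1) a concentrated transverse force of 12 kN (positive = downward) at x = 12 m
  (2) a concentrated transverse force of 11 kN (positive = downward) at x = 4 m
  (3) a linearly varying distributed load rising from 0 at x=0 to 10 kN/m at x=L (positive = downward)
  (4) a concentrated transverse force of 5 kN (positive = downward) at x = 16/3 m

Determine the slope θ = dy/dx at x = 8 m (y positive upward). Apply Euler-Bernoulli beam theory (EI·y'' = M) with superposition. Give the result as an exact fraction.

θ(8) = -1697/4050000 rad

Load 1 — point force P=12 kN at a=12 m (b=L-a=4):
  θ_1 = -Pb(L²-b²-3x²)/(6LEI)  [x≤a] = -12·4·(16²-4²-3·8²)/(6·16·100000) = -3/12500 rad
Load 2 — point force P=11 kN at a=4 m (b=L-a=12):
  θ_2 = -Pa(2L²-6Lx+3x²+a²)/(6LEI)  [x>a] = -11·4·(2·16²-6·16·8+3·8²+4²)/(6·16·100000) = 11/50000 rad
Load 3 — triangular load w₀=10 kN/m (0→w₀ over full span):
  θ_3 = -w₀(7L⁴-30L²x²+15x⁴)/(360LEI) = -10·(7·16⁴-30·16²·8²+15·8⁴)/(360·16·100000) = -14/28125 rad
Load 4 — point force P=5 kN at a=16/3 m (b=L-a=32/3):
  θ_4 = -Pa(2L²-6Lx+3x²+a²)/(6LEI)  [x>a] = -5·(16/3)·(2·16²-6·16·8+3·8²+(16/3)²)/(6·16·100000) = 1/10125 rad
Superposition: θ = Σ θ_i = -1697/4050000 rad ≈ -0.000419 rad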